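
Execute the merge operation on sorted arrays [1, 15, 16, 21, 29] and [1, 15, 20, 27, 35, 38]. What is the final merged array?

Merging process:

Compare 1 vs 1: take 1 from left. Merged: [1]
Compare 15 vs 1: take 1 from right. Merged: [1, 1]
Compare 15 vs 15: take 15 from left. Merged: [1, 1, 15]
Compare 16 vs 15: take 15 from right. Merged: [1, 1, 15, 15]
Compare 16 vs 20: take 16 from left. Merged: [1, 1, 15, 15, 16]
Compare 21 vs 20: take 20 from right. Merged: [1, 1, 15, 15, 16, 20]
Compare 21 vs 27: take 21 from left. Merged: [1, 1, 15, 15, 16, 20, 21]
Compare 29 vs 27: take 27 from right. Merged: [1, 1, 15, 15, 16, 20, 21, 27]
Compare 29 vs 35: take 29 from left. Merged: [1, 1, 15, 15, 16, 20, 21, 27, 29]
Append remaining from right: [35, 38]. Merged: [1, 1, 15, 15, 16, 20, 21, 27, 29, 35, 38]

Final merged array: [1, 1, 15, 15, 16, 20, 21, 27, 29, 35, 38]
Total comparisons: 9

The merged array is [1, 1, 15, 15, 16, 20, 21, 27, 29, 35, 38], requiring 9 comparisons. The merge step runs in O(n) time where n is the total number of elements.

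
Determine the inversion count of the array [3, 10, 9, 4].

Finding inversions in [3, 10, 9, 4]:

(1, 2): arr[1]=10 > arr[2]=9
(1, 3): arr[1]=10 > arr[3]=4
(2, 3): arr[2]=9 > arr[3]=4

Total inversions: 3

The array has 3 inversion(s): (1,2), (1,3), (2,3). Each pair (i,j) satisfies i < j and arr[i] > arr[j].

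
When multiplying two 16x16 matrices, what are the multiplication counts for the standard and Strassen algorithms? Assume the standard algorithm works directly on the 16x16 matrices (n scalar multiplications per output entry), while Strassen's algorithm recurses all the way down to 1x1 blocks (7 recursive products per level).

Matrix multiplication for 16x16 matrices:

Standard algorithm: 16^3 = 4096 multiplications
Strassen's algorithm: 7^(log2(16)) = 7^4 = 2401 multiplications
Savings: 4096 - 2401 = 1695 multiplications

Standard: 4096 multiplications (16^3). Strassen: 2401 multiplications (7^4). Strassen reduces 8 recursive multiplications to 7 at each level.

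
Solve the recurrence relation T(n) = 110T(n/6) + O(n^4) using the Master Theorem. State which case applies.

Master Theorem for T(n) = 110T(n/6) + O(n^4):

a = 110, b = 6, c = 4
log_b(a) = log_6(110) = 2.6234

Case 3: c = 4 > log_6(110) = 2.6234
T(n) = O(n^4) = O(n^4)

For T(n) = 110T(n/6) + O(n^4): log_6(110) = 2.6234. This is Case 3 of the Master Theorem (c > log_b(a), work dominated by root), giving O(n^4).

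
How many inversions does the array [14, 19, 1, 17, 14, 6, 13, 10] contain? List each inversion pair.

Finding inversions in [14, 19, 1, 17, 14, 6, 13, 10]:

(0, 2): arr[0]=14 > arr[2]=1
(0, 5): arr[0]=14 > arr[5]=6
(0, 6): arr[0]=14 > arr[6]=13
(0, 7): arr[0]=14 > arr[7]=10
(1, 2): arr[1]=19 > arr[2]=1
(1, 3): arr[1]=19 > arr[3]=17
(1, 4): arr[1]=19 > arr[4]=14
(1, 5): arr[1]=19 > arr[5]=6
(1, 6): arr[1]=19 > arr[6]=13
(1, 7): arr[1]=19 > arr[7]=10
(3, 4): arr[3]=17 > arr[4]=14
(3, 5): arr[3]=17 > arr[5]=6
(3, 6): arr[3]=17 > arr[6]=13
(3, 7): arr[3]=17 > arr[7]=10
(4, 5): arr[4]=14 > arr[5]=6
(4, 6): arr[4]=14 > arr[6]=13
(4, 7): arr[4]=14 > arr[7]=10
(6, 7): arr[6]=13 > arr[7]=10

Total inversions: 18

The array has 18 inversion(s): (0,2), (0,5), (0,6), (0,7), (1,2), (1,3), (1,4), (1,5), (1,6), (1,7), (3,4), (3,5), (3,6), (3,7), (4,5), (4,6), (4,7), (6,7). Each pair (i,j) satisfies i < j and arr[i] > arr[j].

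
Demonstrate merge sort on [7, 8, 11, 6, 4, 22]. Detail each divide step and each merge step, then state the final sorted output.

Merge sort trace:

Split: [7, 8, 11, 6, 4, 22] -> [7, 8, 11] and [6, 4, 22]
  Split: [7, 8, 11] -> [7] and [8, 11]
    Split: [8, 11] -> [8] and [11]
    Merge: [8] + [11] -> [8, 11]
  Merge: [7] + [8, 11] -> [7, 8, 11]
  Split: [6, 4, 22] -> [6] and [4, 22]
    Split: [4, 22] -> [4] and [22]
    Merge: [4] + [22] -> [4, 22]
  Merge: [6] + [4, 22] -> [4, 6, 22]
Merge: [7, 8, 11] + [4, 6, 22] -> [4, 6, 7, 8, 11, 22]

Final sorted array: [4, 6, 7, 8, 11, 22]

The merge sort proceeds by recursively splitting the array and merging sorted halves.
After all merges, the sorted array is [4, 6, 7, 8, 11, 22].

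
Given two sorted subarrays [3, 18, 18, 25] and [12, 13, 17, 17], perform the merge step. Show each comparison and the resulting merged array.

Merging process:

Compare 3 vs 12: take 3 from left. Merged: [3]
Compare 18 vs 12: take 12 from right. Merged: [3, 12]
Compare 18 vs 13: take 13 from right. Merged: [3, 12, 13]
Compare 18 vs 17: take 17 from right. Merged: [3, 12, 13, 17]
Compare 18 vs 17: take 17 from right. Merged: [3, 12, 13, 17, 17]
Append remaining from left: [18, 18, 25]. Merged: [3, 12, 13, 17, 17, 18, 18, 25]

Final merged array: [3, 12, 13, 17, 17, 18, 18, 25]
Total comparisons: 5

The merged array is [3, 12, 13, 17, 17, 18, 18, 25], requiring 5 comparisons. The merge step runs in O(n) time where n is the total number of elements.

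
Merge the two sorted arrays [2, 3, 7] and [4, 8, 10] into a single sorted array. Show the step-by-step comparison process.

Merging process:

Compare 2 vs 4: take 2 from left. Merged: [2]
Compare 3 vs 4: take 3 from left. Merged: [2, 3]
Compare 7 vs 4: take 4 from right. Merged: [2, 3, 4]
Compare 7 vs 8: take 7 from left. Merged: [2, 3, 4, 7]
Append remaining from right: [8, 10]. Merged: [2, 3, 4, 7, 8, 10]

Final merged array: [2, 3, 4, 7, 8, 10]
Total comparisons: 4

The merged array is [2, 3, 4, 7, 8, 10], requiring 4 comparisons. The merge step runs in O(n) time where n is the total number of elements.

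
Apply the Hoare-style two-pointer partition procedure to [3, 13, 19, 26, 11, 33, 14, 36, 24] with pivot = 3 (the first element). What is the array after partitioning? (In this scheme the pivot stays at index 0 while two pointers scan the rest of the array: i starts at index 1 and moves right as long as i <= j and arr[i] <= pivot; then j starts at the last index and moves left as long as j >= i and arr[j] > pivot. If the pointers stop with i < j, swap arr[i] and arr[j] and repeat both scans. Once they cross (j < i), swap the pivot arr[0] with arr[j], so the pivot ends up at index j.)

Hoare-style two-pointer partition with pivot = 3:

Initial array: [3, 13, 19, 26, 11, 33, 14, 36, 24]

Pointers start at i = 1, j = 8.
i ends at 1, j ends at 0: the pointers have crossed (j < i), so scanning stops.

j = 0, so swapping arr[0] with arr[j] leaves the pivot at position 0: [3, 13, 19, 26, 11, 33, 14, 36, 24]
Pivot position: 0

After partitioning with pivot 3, the array becomes [3, 13, 19, 26, 11, 33, 14, 36, 24]. The pivot is placed at index 0. All elements to the left of the pivot are <= 3, and all elements to the right are > 3.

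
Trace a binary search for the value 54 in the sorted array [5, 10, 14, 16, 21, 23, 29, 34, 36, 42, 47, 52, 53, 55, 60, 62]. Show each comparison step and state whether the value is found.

Binary search for 54 in [5, 10, 14, 16, 21, 23, 29, 34, 36, 42, 47, 52, 53, 55, 60, 62]:

lo=0, hi=15, mid=7, arr[mid]=34 -> 34 < 54, search right half
lo=8, hi=15, mid=11, arr[mid]=52 -> 52 < 54, search right half
lo=12, hi=15, mid=13, arr[mid]=55 -> 55 > 54, search left half
lo=12, hi=12, mid=12, arr[mid]=53 -> 53 < 54, search right half
lo=13 > hi=12, target 54 not found

Binary search determines that 54 is not in the array after 4 comparisons. The search space was exhausted without finding the target.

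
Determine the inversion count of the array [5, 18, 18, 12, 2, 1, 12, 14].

Finding inversions in [5, 18, 18, 12, 2, 1, 12, 14]:

(0, 4): arr[0]=5 > arr[4]=2
(0, 5): arr[0]=5 > arr[5]=1
(1, 3): arr[1]=18 > arr[3]=12
(1, 4): arr[1]=18 > arr[4]=2
(1, 5): arr[1]=18 > arr[5]=1
(1, 6): arr[1]=18 > arr[6]=12
(1, 7): arr[1]=18 > arr[7]=14
(2, 3): arr[2]=18 > arr[3]=12
(2, 4): arr[2]=18 > arr[4]=2
(2, 5): arr[2]=18 > arr[5]=1
(2, 6): arr[2]=18 > arr[6]=12
(2, 7): arr[2]=18 > arr[7]=14
(3, 4): arr[3]=12 > arr[4]=2
(3, 5): arr[3]=12 > arr[5]=1
(4, 5): arr[4]=2 > arr[5]=1

Total inversions: 15

The array has 15 inversion(s): (0,4), (0,5), (1,3), (1,4), (1,5), (1,6), (1,7), (2,3), (2,4), (2,5), (2,6), (2,7), (3,4), (3,5), (4,5). Each pair (i,j) satisfies i < j and arr[i] > arr[j].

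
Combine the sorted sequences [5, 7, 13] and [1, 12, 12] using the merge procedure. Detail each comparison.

Merging process:

Compare 5 vs 1: take 1 from right. Merged: [1]
Compare 5 vs 12: take 5 from left. Merged: [1, 5]
Compare 7 vs 12: take 7 from left. Merged: [1, 5, 7]
Compare 13 vs 12: take 12 from right. Merged: [1, 5, 7, 12]
Compare 13 vs 12: take 12 from right. Merged: [1, 5, 7, 12, 12]
Append remaining from left: [13]. Merged: [1, 5, 7, 12, 12, 13]

Final merged array: [1, 5, 7, 12, 12, 13]
Total comparisons: 5

The merged array is [1, 5, 7, 12, 12, 13], requiring 5 comparisons. The merge step runs in O(n) time where n is the total number of elements.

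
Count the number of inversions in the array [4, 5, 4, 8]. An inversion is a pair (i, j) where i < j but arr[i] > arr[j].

Finding inversions in [4, 5, 4, 8]:

(1, 2): arr[1]=5 > arr[2]=4

Total inversions: 1

The array has 1 inversion(s): (1,2). Each pair (i,j) satisfies i < j and arr[i] > arr[j].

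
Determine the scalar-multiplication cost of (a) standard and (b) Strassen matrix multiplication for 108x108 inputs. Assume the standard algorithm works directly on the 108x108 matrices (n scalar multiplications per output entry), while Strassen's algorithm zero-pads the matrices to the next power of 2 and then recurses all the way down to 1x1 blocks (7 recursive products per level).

Matrix multiplication for 108x108 matrices:

Strassen's algorithm requires power-of-2 dimensions. Pad 108x108 to 128x128 (next power of 2).

Standard algorithm: 108^3 = 1259712 multiplications
Strassen's algorithm: 7^(log2(128)) = 7^7 = 823543 multiplications
Savings: 1259712 - 823543 = 436169 multiplications

Standard: 1259712 multiplications (108^3). Strassen: 823543 multiplications (7^7, after padding to 128x128). Strassen reduces 8 recursive multiplications to 7 at each level.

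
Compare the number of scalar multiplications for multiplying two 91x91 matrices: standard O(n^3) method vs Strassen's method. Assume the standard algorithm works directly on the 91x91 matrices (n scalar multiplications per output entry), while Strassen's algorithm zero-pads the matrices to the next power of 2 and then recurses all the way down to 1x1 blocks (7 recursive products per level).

Matrix multiplication for 91x91 matrices:

Strassen's algorithm requires power-of-2 dimensions. Pad 91x91 to 128x128 (next power of 2).

Standard algorithm: 91^3 = 753571 multiplications
Strassen's algorithm: 7^(log2(128)) = 7^7 = 823543 multiplications
Difference: 753571 - 823543 = -69972 (Strassen uses MORE here due to padding overhead — for small or just-over-power-of-2 n, padding can outweigh the per-level savings)

Standard: 753571 multiplications (91^3). Strassen: 823543 multiplications (7^7, after padding to 128x128). Strassen reduces 8 recursive multiplications to 7 at each level.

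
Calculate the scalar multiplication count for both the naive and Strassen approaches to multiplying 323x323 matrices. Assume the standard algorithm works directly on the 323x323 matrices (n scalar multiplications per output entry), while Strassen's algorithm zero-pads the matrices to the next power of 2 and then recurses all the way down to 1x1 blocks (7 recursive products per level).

Matrix multiplication for 323x323 matrices:

Strassen's algorithm requires power-of-2 dimensions. Pad 323x323 to 512x512 (next power of 2).

Standard algorithm: 323^3 = 33698267 multiplications
Strassen's algorithm: 7^(log2(512)) = 7^9 = 40353607 multiplications
Difference: 33698267 - 40353607 = -6655340 (Strassen uses MORE here due to padding overhead — for small or just-over-power-of-2 n, padding can outweigh the per-level savings)

Standard: 33698267 multiplications (323^3). Strassen: 40353607 multiplications (7^9, after padding to 512x512). Strassen reduces 8 recursive multiplications to 7 at each level.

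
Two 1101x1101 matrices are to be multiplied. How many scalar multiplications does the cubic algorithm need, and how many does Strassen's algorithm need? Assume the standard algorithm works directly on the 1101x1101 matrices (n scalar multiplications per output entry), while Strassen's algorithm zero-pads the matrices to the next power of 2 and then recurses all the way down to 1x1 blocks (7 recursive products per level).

Matrix multiplication for 1101x1101 matrices:

Strassen's algorithm requires power-of-2 dimensions. Pad 1101x1101 to 2048x2048 (next power of 2).

Standard algorithm: 1101^3 = 1334633301 multiplications
Strassen's algorithm: 7^(log2(2048)) = 7^11 = 1977326743 multiplications
Difference: 1334633301 - 1977326743 = -642693442 (Strassen uses MORE here due to padding overhead — for small or just-over-power-of-2 n, padding can outweigh the per-level savings)

Standard: 1334633301 multiplications (1101^3). Strassen: 1977326743 multiplications (7^11, after padding to 2048x2048). Strassen reduces 8 recursive multiplications to 7 at each level.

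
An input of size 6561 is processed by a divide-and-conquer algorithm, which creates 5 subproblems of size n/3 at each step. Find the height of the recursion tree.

For divide and conquer with division factor 3:

Problem sizes at each level:
Level 0: 6561
Level 1: 2187
Level 2: 729
Level 3: 243
Level 4: 81
Level 5: 27
Level 6: 9
Level 7: 3
Level 8: 1

The root is level 0 and the size-1 base case is level 8 (the tree spans levels 0 through 8, i.e. 9 levels counting the root), so the depth is the number of divisions: log_3(6561) = 8

The recursion tree depth is log_3(6561) = 8. At each level, the problem size is divided by 3, so it takes 8 divisions to reduce to a base case of size 1. The algorithm makes 5 recursive calls at each level.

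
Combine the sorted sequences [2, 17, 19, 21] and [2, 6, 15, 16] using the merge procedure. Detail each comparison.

Merging process:

Compare 2 vs 2: take 2 from left. Merged: [2]
Compare 17 vs 2: take 2 from right. Merged: [2, 2]
Compare 17 vs 6: take 6 from right. Merged: [2, 2, 6]
Compare 17 vs 15: take 15 from right. Merged: [2, 2, 6, 15]
Compare 17 vs 16: take 16 from right. Merged: [2, 2, 6, 15, 16]
Append remaining from left: [17, 19, 21]. Merged: [2, 2, 6, 15, 16, 17, 19, 21]

Final merged array: [2, 2, 6, 15, 16, 17, 19, 21]
Total comparisons: 5

The merged array is [2, 2, 6, 15, 16, 17, 19, 21], requiring 5 comparisons. The merge step runs in O(n) time where n is the total number of elements.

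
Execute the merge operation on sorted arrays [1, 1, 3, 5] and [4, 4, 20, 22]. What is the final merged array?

Merging process:

Compare 1 vs 4: take 1 from left. Merged: [1]
Compare 1 vs 4: take 1 from left. Merged: [1, 1]
Compare 3 vs 4: take 3 from left. Merged: [1, 1, 3]
Compare 5 vs 4: take 4 from right. Merged: [1, 1, 3, 4]
Compare 5 vs 4: take 4 from right. Merged: [1, 1, 3, 4, 4]
Compare 5 vs 20: take 5 from left. Merged: [1, 1, 3, 4, 4, 5]
Append remaining from right: [20, 22]. Merged: [1, 1, 3, 4, 4, 5, 20, 22]

Final merged array: [1, 1, 3, 4, 4, 5, 20, 22]
Total comparisons: 6

The merged array is [1, 1, 3, 4, 4, 5, 20, 22], requiring 6 comparisons. The merge step runs in O(n) time where n is the total number of elements.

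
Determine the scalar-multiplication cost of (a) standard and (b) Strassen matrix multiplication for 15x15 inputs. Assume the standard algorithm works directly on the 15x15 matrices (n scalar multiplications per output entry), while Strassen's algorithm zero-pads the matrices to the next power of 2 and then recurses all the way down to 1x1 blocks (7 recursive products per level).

Matrix multiplication for 15x15 matrices:

Strassen's algorithm requires power-of-2 dimensions. Pad 15x15 to 16x16 (next power of 2).

Standard algorithm: 15^3 = 3375 multiplications
Strassen's algorithm: 7^(log2(16)) = 7^4 = 2401 multiplications
Savings: 3375 - 2401 = 974 multiplications

Standard: 3375 multiplications (15^3). Strassen: 2401 multiplications (7^4, after padding to 16x16). Strassen reduces 8 recursive multiplications to 7 at each level.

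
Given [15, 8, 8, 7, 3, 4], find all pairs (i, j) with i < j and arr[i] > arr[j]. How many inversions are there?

Finding inversions in [15, 8, 8, 7, 3, 4]:

(0, 1): arr[0]=15 > arr[1]=8
(0, 2): arr[0]=15 > arr[2]=8
(0, 3): arr[0]=15 > arr[3]=7
(0, 4): arr[0]=15 > arr[4]=3
(0, 5): arr[0]=15 > arr[5]=4
(1, 3): arr[1]=8 > arr[3]=7
(1, 4): arr[1]=8 > arr[4]=3
(1, 5): arr[1]=8 > arr[5]=4
(2, 3): arr[2]=8 > arr[3]=7
(2, 4): arr[2]=8 > arr[4]=3
(2, 5): arr[2]=8 > arr[5]=4
(3, 4): arr[3]=7 > arr[4]=3
(3, 5): arr[3]=7 > arr[5]=4

Total inversions: 13

The array has 13 inversion(s): (0,1), (0,2), (0,3), (0,4), (0,5), (1,3), (1,4), (1,5), (2,3), (2,4), (2,5), (3,4), (3,5). Each pair (i,j) satisfies i < j and arr[i] > arr[j].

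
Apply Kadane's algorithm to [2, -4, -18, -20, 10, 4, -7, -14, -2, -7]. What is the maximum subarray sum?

Using Kadane's algorithm on [2, -4, -18, -20, 10, 4, -7, -14, -2, -7]:

Scanning through the array:
Position 1 (value -4): max_ending_here = -2, max_so_far = 2
Position 2 (value -18): max_ending_here = -18, max_so_far = 2
Position 3 (value -20): max_ending_here = -20, max_so_far = 2
Position 4 (value 10): max_ending_here = 10, max_so_far = 10
Position 5 (value 4): max_ending_here = 14, max_so_far = 14
Position 6 (value -7): max_ending_here = 7, max_so_far = 14
Position 7 (value -14): max_ending_here = -7, max_so_far = 14
Position 8 (value -2): max_ending_here = -2, max_so_far = 14
Position 9 (value -7): max_ending_here = -7, max_so_far = 14

Maximum subarray: [10, 4]
Maximum sum: 14

The maximum subarray is [10, 4] with sum 14. This subarray runs from index 4 to index 5.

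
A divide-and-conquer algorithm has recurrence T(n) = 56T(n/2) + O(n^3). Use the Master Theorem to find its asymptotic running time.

Master Theorem for T(n) = 56T(n/2) + O(n^3):

a = 56, b = 2, c = 3
log_b(a) = log_2(56) = 5.8074

Case 1: c = 3 < log_2(56) = 5.8074
T(n) = O(n^(log_2 56))

For T(n) = 56T(n/2) + O(n^3): log_2(56) = 5.8074. This is Case 1 of the Master Theorem (c < log_b(a), work dominated by leaves), giving O(n^(log_2 56)).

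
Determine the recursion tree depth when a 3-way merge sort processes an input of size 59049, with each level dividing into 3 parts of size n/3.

For divide and conquer with division factor 3:

Problem sizes at each level:
Level 0: 59049
Level 1: 19683
Level 2: 6561
Level 3: 2187
Level 4: 729
Level 5: 243
Level 6: 81
Level 7: 27
Level 8: 9
Level 9: 3
Level 10: 1

The root is level 0 and the size-1 base case is level 10 (the tree spans levels 0 through 10, i.e. 11 levels counting the root), so the depth is the number of divisions: log_3(59049) = 10

The recursion tree depth is log_3(59049) = 10. At each level, the problem size is divided by 3, so it takes 10 divisions to reduce to a base case of size 1. The algorithm makes 3 recursive calls at each level.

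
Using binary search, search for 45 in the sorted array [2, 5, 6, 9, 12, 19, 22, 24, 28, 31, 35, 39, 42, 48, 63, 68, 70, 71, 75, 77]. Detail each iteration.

Binary search for 45 in [2, 5, 6, 9, 12, 19, 22, 24, 28, 31, 35, 39, 42, 48, 63, 68, 70, 71, 75, 77]:

lo=0, hi=19, mid=9, arr[mid]=31 -> 31 < 45, search right half
lo=10, hi=19, mid=14, arr[mid]=63 -> 63 > 45, search left half
lo=10, hi=13, mid=11, arr[mid]=39 -> 39 < 45, search right half
lo=12, hi=13, mid=12, arr[mid]=42 -> 42 < 45, search right half
lo=13, hi=13, mid=13, arr[mid]=48 -> 48 > 45, search left half
lo=13 > hi=12, target 45 not found

Binary search determines that 45 is not in the array after 5 comparisons. The search space was exhausted without finding the target.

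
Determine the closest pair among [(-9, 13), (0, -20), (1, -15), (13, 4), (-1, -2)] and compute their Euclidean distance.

Computing all pairwise distances among 5 points:

d((-9, 13), (0, -20)) = 34.2053
d((-9, 13), (1, -15)) = 29.7321
d((-9, 13), (13, 4)) = 23.7697
d((-9, 13), (-1, -2)) = 17.0
d((0, -20), (1, -15)) = 5.099 <-- minimum
d((0, -20), (13, 4)) = 27.2947
d((0, -20), (-1, -2)) = 18.0278
d((1, -15), (13, 4)) = 22.4722
d((1, -15), (-1, -2)) = 13.1529
d((13, 4), (-1, -2)) = 15.2315

Closest pair: (0, -20) and (1, -15) with distance 5.099

The closest pair is (0, -20) and (1, -15) with Euclidean distance 5.099. For 5 points, brute-force pairwise comparison is shown above. For large n, the divide-and-conquer algorithm (sort by x, recurse on halves, check the dividing strip) achieves O(n log n).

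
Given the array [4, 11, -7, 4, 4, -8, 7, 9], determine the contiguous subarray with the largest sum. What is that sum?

Using Kadane's algorithm on [4, 11, -7, 4, 4, -8, 7, 9]:

Scanning through the array:
Position 1 (value 11): max_ending_here = 15, max_so_far = 15
Position 2 (value -7): max_ending_here = 8, max_so_far = 15
Position 3 (value 4): max_ending_here = 12, max_so_far = 15
Position 4 (value 4): max_ending_here = 16, max_so_far = 16
Position 5 (value -8): max_ending_here = 8, max_so_far = 16
Position 6 (value 7): max_ending_here = 15, max_so_far = 16
Position 7 (value 9): max_ending_here = 24, max_so_far = 24

Maximum subarray: [4, 11, -7, 4, 4, -8, 7, 9]
Maximum sum: 24

The maximum subarray is [4, 11, -7, 4, 4, -8, 7, 9] with sum 24. This subarray runs from index 0 to index 7.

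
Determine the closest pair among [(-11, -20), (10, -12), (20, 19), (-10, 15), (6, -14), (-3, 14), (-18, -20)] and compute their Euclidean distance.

Computing all pairwise distances among 7 points:

d((-11, -20), (10, -12)) = 22.4722
d((-11, -20), (20, 19)) = 49.8197
d((-11, -20), (-10, 15)) = 35.0143
d((-11, -20), (6, -14)) = 18.0278
d((-11, -20), (-3, 14)) = 34.9285
d((-11, -20), (-18, -20)) = 7.0
d((10, -12), (20, 19)) = 32.573
d((10, -12), (-10, 15)) = 33.6006
d((10, -12), (6, -14)) = 4.4721 <-- minimum
d((10, -12), (-3, 14)) = 29.0689
d((10, -12), (-18, -20)) = 29.1204
d((20, 19), (-10, 15)) = 30.2655
d((20, 19), (6, -14)) = 35.8469
d((20, 19), (-3, 14)) = 23.5372
d((20, 19), (-18, -20)) = 54.4518
d((-10, 15), (6, -14)) = 33.121
d((-10, 15), (-3, 14)) = 7.0711
d((-10, 15), (-18, -20)) = 35.9026
d((6, -14), (-3, 14)) = 29.4109
d((6, -14), (-18, -20)) = 24.7386
d((-3, 14), (-18, -20)) = 37.1618

Closest pair: (10, -12) and (6, -14) with distance 4.4721

The closest pair is (10, -12) and (6, -14) with Euclidean distance 4.4721. For 7 points, brute-force pairwise comparison is shown above. For large n, the divide-and-conquer algorithm (sort by x, recurse on halves, check the dividing strip) achieves O(n log n).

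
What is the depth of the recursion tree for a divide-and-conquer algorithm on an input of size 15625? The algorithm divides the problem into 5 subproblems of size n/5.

For divide and conquer with division factor 5:

Problem sizes at each level:
Level 0: 15625
Level 1: 3125
Level 2: 625
Level 3: 125
Level 4: 25
Level 5: 5
Level 6: 1

The root is level 0 and the size-1 base case is level 6 (the tree spans levels 0 through 6, i.e. 7 levels counting the root), so the depth is the number of divisions: log_5(15625) = 6

The recursion tree depth is log_5(15625) = 6. At each level, the problem size is divided by 5, so it takes 6 divisions to reduce to a base case of size 1. The algorithm makes 5 recursive calls at each level.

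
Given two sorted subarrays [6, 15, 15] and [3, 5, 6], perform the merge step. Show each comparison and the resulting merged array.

Merging process:

Compare 6 vs 3: take 3 from right. Merged: [3]
Compare 6 vs 5: take 5 from right. Merged: [3, 5]
Compare 6 vs 6: take 6 from left. Merged: [3, 5, 6]
Compare 15 vs 6: take 6 from right. Merged: [3, 5, 6, 6]
Append remaining from left: [15, 15]. Merged: [3, 5, 6, 6, 15, 15]

Final merged array: [3, 5, 6, 6, 15, 15]
Total comparisons: 4

The merged array is [3, 5, 6, 6, 15, 15], requiring 4 comparisons. The merge step runs in O(n) time where n is the total number of elements.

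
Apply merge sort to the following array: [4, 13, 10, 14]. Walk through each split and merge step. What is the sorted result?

Merge sort trace:

Split: [4, 13, 10, 14] -> [4, 13] and [10, 14]
  Split: [4, 13] -> [4] and [13]
  Merge: [4] + [13] -> [4, 13]
  Split: [10, 14] -> [10] and [14]
  Merge: [10] + [14] -> [10, 14]
Merge: [4, 13] + [10, 14] -> [4, 10, 13, 14]

Final sorted array: [4, 10, 13, 14]

The merge sort proceeds by recursively splitting the array and merging sorted halves.
After all merges, the sorted array is [4, 10, 13, 14].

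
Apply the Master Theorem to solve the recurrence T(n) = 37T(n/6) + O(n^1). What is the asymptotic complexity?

Master Theorem for T(n) = 37T(n/6) + O(n^1):

a = 37, b = 6, c = 1
log_b(a) = log_6(37) = 2.0153

Case 1: c = 1 < log_6(37) = 2.0153
T(n) = O(n^(log_6 37))

For T(n) = 37T(n/6) + O(n^1): log_6(37) = 2.0153. This is Case 1 of the Master Theorem (c < log_b(a), work dominated by leaves), giving O(n^(log_6 37)).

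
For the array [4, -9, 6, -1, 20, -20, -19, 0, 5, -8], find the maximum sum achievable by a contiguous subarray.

Using Kadane's algorithm on [4, -9, 6, -1, 20, -20, -19, 0, 5, -8]:

Scanning through the array:
Position 1 (value -9): max_ending_here = -5, max_so_far = 4
Position 2 (value 6): max_ending_here = 6, max_so_far = 6
Position 3 (value -1): max_ending_here = 5, max_so_far = 6
Position 4 (value 20): max_ending_here = 25, max_so_far = 25
Position 5 (value -20): max_ending_here = 5, max_so_far = 25
Position 6 (value -19): max_ending_here = -14, max_so_far = 25
Position 7 (value 0): max_ending_here = 0, max_so_far = 25
Position 8 (value 5): max_ending_here = 5, max_so_far = 25
Position 9 (value -8): max_ending_here = -3, max_so_far = 25

Maximum subarray: [6, -1, 20]
Maximum sum: 25

The maximum subarray is [6, -1, 20] with sum 25. This subarray runs from index 2 to index 4.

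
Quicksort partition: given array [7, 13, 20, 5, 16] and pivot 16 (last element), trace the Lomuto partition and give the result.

Lomuto partition with pivot = 16:

Initial array: [7, 13, 20, 5, 16]

arr[0]=7 <= 16: swap with position 0, array becomes [7, 13, 20, 5, 16]
arr[1]=13 <= 16: swap with position 1, array becomes [7, 13, 20, 5, 16]
arr[2]=20 > 16: no swap
arr[3]=5 <= 16: swap with position 2, array becomes [7, 13, 5, 20, 16]

Place pivot at position 3: [7, 13, 5, 16, 20]
Pivot position: 3

After partitioning with pivot 16, the array becomes [7, 13, 5, 16, 20]. The pivot is placed at index 3. All elements to the left of the pivot are <= 16, and all elements to the right are > 16.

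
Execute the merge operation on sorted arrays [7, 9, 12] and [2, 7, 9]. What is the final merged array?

Merging process:

Compare 7 vs 2: take 2 from right. Merged: [2]
Compare 7 vs 7: take 7 from left. Merged: [2, 7]
Compare 9 vs 7: take 7 from right. Merged: [2, 7, 7]
Compare 9 vs 9: take 9 from left. Merged: [2, 7, 7, 9]
Compare 12 vs 9: take 9 from right. Merged: [2, 7, 7, 9, 9]
Append remaining from left: [12]. Merged: [2, 7, 7, 9, 9, 12]

Final merged array: [2, 7, 7, 9, 9, 12]
Total comparisons: 5

The merged array is [2, 7, 7, 9, 9, 12], requiring 5 comparisons. The merge step runs in O(n) time where n is the total number of elements.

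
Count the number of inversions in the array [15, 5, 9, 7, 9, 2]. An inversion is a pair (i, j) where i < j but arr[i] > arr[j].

Finding inversions in [15, 5, 9, 7, 9, 2]:

(0, 1): arr[0]=15 > arr[1]=5
(0, 2): arr[0]=15 > arr[2]=9
(0, 3): arr[0]=15 > arr[3]=7
(0, 4): arr[0]=15 > arr[4]=9
(0, 5): arr[0]=15 > arr[5]=2
(1, 5): arr[1]=5 > arr[5]=2
(2, 3): arr[2]=9 > arr[3]=7
(2, 5): arr[2]=9 > arr[5]=2
(3, 5): arr[3]=7 > arr[5]=2
(4, 5): arr[4]=9 > arr[5]=2

Total inversions: 10

The array has 10 inversion(s): (0,1), (0,2), (0,3), (0,4), (0,5), (1,5), (2,3), (2,5), (3,5), (4,5). Each pair (i,j) satisfies i < j and arr[i] > arr[j].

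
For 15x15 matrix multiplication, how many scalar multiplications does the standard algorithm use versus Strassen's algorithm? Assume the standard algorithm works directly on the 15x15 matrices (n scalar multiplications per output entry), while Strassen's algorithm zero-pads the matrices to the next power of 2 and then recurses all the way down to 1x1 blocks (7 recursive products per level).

Matrix multiplication for 15x15 matrices:

Strassen's algorithm requires power-of-2 dimensions. Pad 15x15 to 16x16 (next power of 2).

Standard algorithm: 15^3 = 3375 multiplications
Strassen's algorithm: 7^(log2(16)) = 7^4 = 2401 multiplications
Savings: 3375 - 2401 = 974 multiplications

Standard: 3375 multiplications (15^3). Strassen: 2401 multiplications (7^4, after padding to 16x16). Strassen reduces 8 recursive multiplications to 7 at each level.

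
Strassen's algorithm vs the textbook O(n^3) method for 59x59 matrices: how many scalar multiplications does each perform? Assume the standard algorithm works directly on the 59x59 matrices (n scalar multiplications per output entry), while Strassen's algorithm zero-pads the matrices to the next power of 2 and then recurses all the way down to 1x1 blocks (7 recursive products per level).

Matrix multiplication for 59x59 matrices:

Strassen's algorithm requires power-of-2 dimensions. Pad 59x59 to 64x64 (next power of 2).

Standard algorithm: 59^3 = 205379 multiplications
Strassen's algorithm: 7^(log2(64)) = 7^6 = 117649 multiplications
Savings: 205379 - 117649 = 87730 multiplications

Standard: 205379 multiplications (59^3). Strassen: 117649 multiplications (7^6, after padding to 64x64). Strassen reduces 8 recursive multiplications to 7 at each level.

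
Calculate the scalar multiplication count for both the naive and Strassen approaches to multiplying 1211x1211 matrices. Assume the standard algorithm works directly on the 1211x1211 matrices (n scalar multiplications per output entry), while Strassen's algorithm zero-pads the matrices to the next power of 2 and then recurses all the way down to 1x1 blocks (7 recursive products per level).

Matrix multiplication for 1211x1211 matrices:

Strassen's algorithm requires power-of-2 dimensions. Pad 1211x1211 to 2048x2048 (next power of 2).

Standard algorithm: 1211^3 = 1775956931 multiplications
Strassen's algorithm: 7^(log2(2048)) = 7^11 = 1977326743 multiplications
Difference: 1775956931 - 1977326743 = -201369812 (Strassen uses MORE here due to padding overhead — for small or just-over-power-of-2 n, padding can outweigh the per-level savings)

Standard: 1775956931 multiplications (1211^3). Strassen: 1977326743 multiplications (7^11, after padding to 2048x2048). Strassen reduces 8 recursive multiplications to 7 at each level.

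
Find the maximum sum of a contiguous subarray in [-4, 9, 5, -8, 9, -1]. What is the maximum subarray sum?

Using Kadane's algorithm on [-4, 9, 5, -8, 9, -1]:

Scanning through the array:
Position 1 (value 9): max_ending_here = 9, max_so_far = 9
Position 2 (value 5): max_ending_here = 14, max_so_far = 14
Position 3 (value -8): max_ending_here = 6, max_so_far = 14
Position 4 (value 9): max_ending_here = 15, max_so_far = 15
Position 5 (value -1): max_ending_here = 14, max_so_far = 15

Maximum subarray: [9, 5, -8, 9]
Maximum sum: 15

The maximum subarray is [9, 5, -8, 9] with sum 15. This subarray runs from index 1 to index 4.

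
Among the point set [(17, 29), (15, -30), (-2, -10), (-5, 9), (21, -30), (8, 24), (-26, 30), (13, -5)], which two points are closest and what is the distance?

Computing all pairwise distances among 8 points:

d((17, 29), (15, -30)) = 59.0339
d((17, 29), (-2, -10)) = 43.382
d((17, 29), (-5, 9)) = 29.7321
d((17, 29), (21, -30)) = 59.1354
d((17, 29), (8, 24)) = 10.2956
d((17, 29), (-26, 30)) = 43.0116
d((17, 29), (13, -5)) = 34.2345
d((15, -30), (-2, -10)) = 26.2488
d((15, -30), (-5, 9)) = 43.8292
d((15, -30), (21, -30)) = 6.0 <-- minimum
d((15, -30), (8, 24)) = 54.4518
d((15, -30), (-26, 30)) = 72.6705
d((15, -30), (13, -5)) = 25.0799
d((-2, -10), (-5, 9)) = 19.2354
d((-2, -10), (21, -30)) = 30.4795
d((-2, -10), (8, 24)) = 35.4401
d((-2, -10), (-26, 30)) = 46.6476
d((-2, -10), (13, -5)) = 15.8114
d((-5, 9), (21, -30)) = 46.8722
d((-5, 9), (8, 24)) = 19.8494
d((-5, 9), (-26, 30)) = 29.6985
d((-5, 9), (13, -5)) = 22.8035
d((21, -30), (8, 24)) = 55.5428
d((21, -30), (-26, 30)) = 76.2168
d((21, -30), (13, -5)) = 26.2488
d((8, 24), (-26, 30)) = 34.5254
d((8, 24), (13, -5)) = 29.4279
d((-26, 30), (13, -5)) = 52.4023

Closest pair: (15, -30) and (21, -30) with distance 6.0

The closest pair is (15, -30) and (21, -30) with Euclidean distance 6.0. For 8 points, brute-force pairwise comparison is shown above. For large n, the divide-and-conquer algorithm (sort by x, recurse on halves, check the dividing strip) achieves O(n log n).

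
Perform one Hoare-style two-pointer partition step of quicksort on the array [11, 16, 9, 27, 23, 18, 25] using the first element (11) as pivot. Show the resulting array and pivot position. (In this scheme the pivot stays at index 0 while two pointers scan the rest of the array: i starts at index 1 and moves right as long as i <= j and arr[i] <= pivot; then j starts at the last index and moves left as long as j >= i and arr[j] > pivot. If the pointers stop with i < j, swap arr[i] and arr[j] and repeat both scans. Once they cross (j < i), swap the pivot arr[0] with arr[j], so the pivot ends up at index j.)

Hoare-style two-pointer partition with pivot = 11:

Initial array: [11, 16, 9, 27, 23, 18, 25]

Pointers start at i = 1, j = 6.
i stops at index 1 (arr[1]=16 > 11), j stops at index 2 (arr[2]=9 <= 11): swap arr[1] and arr[2], array becomes [11, 9, 16, 27, 23, 18, 25]
i ends at 2, j ends at 1: the pointers have crossed (j < i), so scanning stops.

Swap pivot arr[0] with arr[1] to place pivot at position 1: [9, 11, 16, 27, 23, 18, 25]
Pivot position: 1

After partitioning with pivot 11, the array becomes [9, 11, 16, 27, 23, 18, 25]. The pivot is placed at index 1. All elements to the left of the pivot are <= 11, and all elements to the right are > 11.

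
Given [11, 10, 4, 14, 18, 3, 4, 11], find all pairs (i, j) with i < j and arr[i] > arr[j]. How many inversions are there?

Finding inversions in [11, 10, 4, 14, 18, 3, 4, 11]:

(0, 1): arr[0]=11 > arr[1]=10
(0, 2): arr[0]=11 > arr[2]=4
(0, 5): arr[0]=11 > arr[5]=3
(0, 6): arr[0]=11 > arr[6]=4
(1, 2): arr[1]=10 > arr[2]=4
(1, 5): arr[1]=10 > arr[5]=3
(1, 6): arr[1]=10 > arr[6]=4
(2, 5): arr[2]=4 > arr[5]=3
(3, 5): arr[3]=14 > arr[5]=3
(3, 6): arr[3]=14 > arr[6]=4
(3, 7): arr[3]=14 > arr[7]=11
(4, 5): arr[4]=18 > arr[5]=3
(4, 6): arr[4]=18 > arr[6]=4
(4, 7): arr[4]=18 > arr[7]=11

Total inversions: 14

The array has 14 inversion(s): (0,1), (0,2), (0,5), (0,6), (1,2), (1,5), (1,6), (2,5), (3,5), (3,6), (3,7), (4,5), (4,6), (4,7). Each pair (i,j) satisfies i < j and arr[i] > arr[j].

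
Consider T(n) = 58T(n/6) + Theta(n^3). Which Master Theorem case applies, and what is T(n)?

Master Theorem for T(n) = 58T(n/6) + O(n^3):

a = 58, b = 6, c = 3
log_b(a) = log_6(58) = 2.2662

Case 3: c = 3 > log_6(58) = 2.2662
T(n) = O(n^3) = O(n^3)

For T(n) = 58T(n/6) + O(n^3): log_6(58) = 2.2662. This is Case 3 of the Master Theorem (c > log_b(a), work dominated by root), giving O(n^3).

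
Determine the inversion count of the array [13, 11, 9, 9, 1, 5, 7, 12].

Finding inversions in [13, 11, 9, 9, 1, 5, 7, 12]:

(0, 1): arr[0]=13 > arr[1]=11
(0, 2): arr[0]=13 > arr[2]=9
(0, 3): arr[0]=13 > arr[3]=9
(0, 4): arr[0]=13 > arr[4]=1
(0, 5): arr[0]=13 > arr[5]=5
(0, 6): arr[0]=13 > arr[6]=7
(0, 7): arr[0]=13 > arr[7]=12
(1, 2): arr[1]=11 > arr[2]=9
(1, 3): arr[1]=11 > arr[3]=9
(1, 4): arr[1]=11 > arr[4]=1
(1, 5): arr[1]=11 > arr[5]=5
(1, 6): arr[1]=11 > arr[6]=7
(2, 4): arr[2]=9 > arr[4]=1
(2, 5): arr[2]=9 > arr[5]=5
(2, 6): arr[2]=9 > arr[6]=7
(3, 4): arr[3]=9 > arr[4]=1
(3, 5): arr[3]=9 > arr[5]=5
(3, 6): arr[3]=9 > arr[6]=7

Total inversions: 18

The array has 18 inversion(s): (0,1), (0,2), (0,3), (0,4), (0,5), (0,6), (0,7), (1,2), (1,3), (1,4), (1,5), (1,6), (2,4), (2,5), (2,6), (3,4), (3,5), (3,6). Each pair (i,j) satisfies i < j and arr[i] > arr[j].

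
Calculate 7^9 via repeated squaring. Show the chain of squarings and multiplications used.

Computing 7^9 by squaring (build up from 7^1; each line after the first costs one multiplication):

7^1 = 7
7^2 = (7^1)^2 = 7^2 = 49
7^4 = (7^2)^2 = 49^2 = 2401
7^8 = (7^4)^2 = 2401^2 = 5764801
7^9 = 7 * 7^8 = 7 * 5764801 = 40353607

Result: 40353607
Multiplications needed: 4 (4 lines after 7^1)

7^9 = 40353607. Using exponentiation by squaring, this requires 4 multiplications. The key idea: if the exponent is even, square the half-power; if odd, multiply by the base once.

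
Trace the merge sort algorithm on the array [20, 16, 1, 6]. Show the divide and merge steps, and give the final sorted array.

Merge sort trace:

Split: [20, 16, 1, 6] -> [20, 16] and [1, 6]
  Split: [20, 16] -> [20] and [16]
  Merge: [20] + [16] -> [16, 20]
  Split: [1, 6] -> [1] and [6]
  Merge: [1] + [6] -> [1, 6]
Merge: [16, 20] + [1, 6] -> [1, 6, 16, 20]

Final sorted array: [1, 6, 16, 20]

The merge sort proceeds by recursively splitting the array and merging sorted halves.
After all merges, the sorted array is [1, 6, 16, 20].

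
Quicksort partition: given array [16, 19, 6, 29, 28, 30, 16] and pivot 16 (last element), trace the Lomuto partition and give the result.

Lomuto partition with pivot = 16:

Initial array: [16, 19, 6, 29, 28, 30, 16]

arr[0]=16 <= 16: swap with position 0, array becomes [16, 19, 6, 29, 28, 30, 16]
arr[1]=19 > 16: no swap
arr[2]=6 <= 16: swap with position 1, array becomes [16, 6, 19, 29, 28, 30, 16]
arr[3]=29 > 16: no swap
arr[4]=28 > 16: no swap
arr[5]=30 > 16: no swap

Place pivot at position 2: [16, 6, 16, 29, 28, 30, 19]
Pivot position: 2

After partitioning with pivot 16, the array becomes [16, 6, 16, 29, 28, 30, 19]. The pivot is placed at index 2. All elements to the left of the pivot are <= 16, and all elements to the right are > 16.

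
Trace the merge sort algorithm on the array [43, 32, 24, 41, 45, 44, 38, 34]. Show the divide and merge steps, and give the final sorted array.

Merge sort trace:

Split: [43, 32, 24, 41, 45, 44, 38, 34] -> [43, 32, 24, 41] and [45, 44, 38, 34]
  Split: [43, 32, 24, 41] -> [43, 32] and [24, 41]
    Split: [43, 32] -> [43] and [32]
    Merge: [43] + [32] -> [32, 43]
    Split: [24, 41] -> [24] and [41]
    Merge: [24] + [41] -> [24, 41]
  Merge: [32, 43] + [24, 41] -> [24, 32, 41, 43]
  Split: [45, 44, 38, 34] -> [45, 44] and [38, 34]
    Split: [45, 44] -> [45] and [44]
    Merge: [45] + [44] -> [44, 45]
    Split: [38, 34] -> [38] and [34]
    Merge: [38] + [34] -> [34, 38]
  Merge: [44, 45] + [34, 38] -> [34, 38, 44, 45]
Merge: [24, 32, 41, 43] + [34, 38, 44, 45] -> [24, 32, 34, 38, 41, 43, 44, 45]

Final sorted array: [24, 32, 34, 38, 41, 43, 44, 45]

The merge sort proceeds by recursively splitting the array and merging sorted halves.
After all merges, the sorted array is [24, 32, 34, 38, 41, 43, 44, 45].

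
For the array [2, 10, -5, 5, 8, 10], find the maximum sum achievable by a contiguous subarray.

Using Kadane's algorithm on [2, 10, -5, 5, 8, 10]:

Scanning through the array:
Position 1 (value 10): max_ending_here = 12, max_so_far = 12
Position 2 (value -5): max_ending_here = 7, max_so_far = 12
Position 3 (value 5): max_ending_here = 12, max_so_far = 12
Position 4 (value 8): max_ending_here = 20, max_so_far = 20
Position 5 (value 10): max_ending_here = 30, max_so_far = 30

Maximum subarray: [2, 10, -5, 5, 8, 10]
Maximum sum: 30

The maximum subarray is [2, 10, -5, 5, 8, 10] with sum 30. This subarray runs from index 0 to index 5.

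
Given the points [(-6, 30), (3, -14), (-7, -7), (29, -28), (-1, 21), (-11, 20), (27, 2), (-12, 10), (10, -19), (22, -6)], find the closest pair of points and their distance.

Computing all pairwise distances among 10 points:

d((-6, 30), (3, -14)) = 44.911
d((-6, 30), (-7, -7)) = 37.0135
d((-6, 30), (29, -28)) = 67.7422
d((-6, 30), (-1, 21)) = 10.2956
d((-6, 30), (-11, 20)) = 11.1803
d((-6, 30), (27, 2)) = 43.2782
d((-6, 30), (-12, 10)) = 20.8806
d((-6, 30), (10, -19)) = 51.5461
d((-6, 30), (22, -6)) = 45.607
d((3, -14), (-7, -7)) = 12.2066
d((3, -14), (29, -28)) = 29.5296
d((3, -14), (-1, 21)) = 35.2278
d((3, -14), (-11, 20)) = 36.7696
d((3, -14), (27, 2)) = 28.8444
d((3, -14), (-12, 10)) = 28.3019
d((3, -14), (10, -19)) = 8.6023 <-- minimum
d((3, -14), (22, -6)) = 20.6155
d((-7, -7), (29, -28)) = 41.6773
d((-7, -7), (-1, 21)) = 28.6356
d((-7, -7), (-11, 20)) = 27.2947
d((-7, -7), (27, 2)) = 35.171
d((-7, -7), (-12, 10)) = 17.72
d((-7, -7), (10, -19)) = 20.8087
d((-7, -7), (22, -6)) = 29.0172
d((29, -28), (-1, 21)) = 57.4543
d((29, -28), (-11, 20)) = 62.482
d((29, -28), (27, 2)) = 30.0666
d((29, -28), (-12, 10)) = 55.9017
d((29, -28), (10, -19)) = 21.0238
d((29, -28), (22, -6)) = 23.0868
d((-1, 21), (-11, 20)) = 10.0499
d((-1, 21), (27, 2)) = 33.8378
d((-1, 21), (-12, 10)) = 15.5563
d((-1, 21), (10, -19)) = 41.4849
d((-1, 21), (22, -6)) = 35.4683
d((-11, 20), (27, 2)) = 42.0476
d((-11, 20), (-12, 10)) = 10.0499
d((-11, 20), (10, -19)) = 44.2945
d((-11, 20), (22, -6)) = 42.0119
d((27, 2), (-12, 10)) = 39.8121
d((27, 2), (10, -19)) = 27.0185
d((27, 2), (22, -6)) = 9.434
d((-12, 10), (10, -19)) = 36.4005
d((-12, 10), (22, -6)) = 37.5766
d((10, -19), (22, -6)) = 17.6918

Closest pair: (3, -14) and (10, -19) with distance 8.6023

The closest pair is (3, -14) and (10, -19) with Euclidean distance 8.6023. For 10 points, brute-force pairwise comparison is shown above. For large n, the divide-and-conquer algorithm (sort by x, recurse on halves, check the dividing strip) achieves O(n log n).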